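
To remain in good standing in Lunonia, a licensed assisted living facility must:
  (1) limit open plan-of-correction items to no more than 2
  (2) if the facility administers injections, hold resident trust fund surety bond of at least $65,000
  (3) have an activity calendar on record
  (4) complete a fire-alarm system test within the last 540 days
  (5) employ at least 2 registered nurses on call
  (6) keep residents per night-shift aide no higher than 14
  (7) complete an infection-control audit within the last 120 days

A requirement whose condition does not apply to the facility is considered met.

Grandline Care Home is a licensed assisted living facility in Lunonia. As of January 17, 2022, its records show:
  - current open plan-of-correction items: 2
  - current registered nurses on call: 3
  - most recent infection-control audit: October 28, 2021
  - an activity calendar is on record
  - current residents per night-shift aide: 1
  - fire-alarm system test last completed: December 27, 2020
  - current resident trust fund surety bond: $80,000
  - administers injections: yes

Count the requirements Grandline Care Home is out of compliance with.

1. open plan-of-correction items 2 ≤ 2 → met
2. condition 'administers injections' holds; resident trust fund surety bond $80,000 ≥ $65,000 → met
3. activity calendar present → met
4. fire-alarm system test 386 days ago vs limit 540 → met
5. registered nurses on call 3 ≥ 2 → met
6. residents per night-shift aide 1 ≤ 14 → met
7. infection-control audit 81 days ago vs limit 120 → met
Not met: 0 of 7

0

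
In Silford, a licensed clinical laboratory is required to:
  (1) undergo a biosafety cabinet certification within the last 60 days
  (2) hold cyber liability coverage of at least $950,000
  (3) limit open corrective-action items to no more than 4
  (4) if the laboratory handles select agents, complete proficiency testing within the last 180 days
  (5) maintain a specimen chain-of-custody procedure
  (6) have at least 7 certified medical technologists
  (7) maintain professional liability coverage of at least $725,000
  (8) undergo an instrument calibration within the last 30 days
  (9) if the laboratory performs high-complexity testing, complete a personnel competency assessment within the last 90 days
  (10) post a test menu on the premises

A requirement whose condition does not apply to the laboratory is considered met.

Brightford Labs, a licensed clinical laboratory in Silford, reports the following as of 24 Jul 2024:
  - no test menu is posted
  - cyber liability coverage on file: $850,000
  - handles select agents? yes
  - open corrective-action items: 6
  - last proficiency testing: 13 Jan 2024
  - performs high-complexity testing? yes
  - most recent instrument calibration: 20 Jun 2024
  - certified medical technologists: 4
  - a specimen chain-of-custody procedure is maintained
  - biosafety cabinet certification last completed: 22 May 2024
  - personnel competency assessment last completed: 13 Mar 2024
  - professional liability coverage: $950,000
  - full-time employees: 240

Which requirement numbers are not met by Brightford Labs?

1, 2, 3, 4, 6, 8, 9, 10

1. biosafety cabinet certification 63 days ago vs limit 60 → not met
2. cyber liability coverage $850,000 < $950,000 → not met
3. open corrective-action items 6 > 4 → not met
4. condition 'handles select agents' holds; proficiency testing 193 days ago vs limit 180 → not met
5. specimen chain-of-custody procedure present → met
6. certified medical technologists 4 < 7 → not met
7. professional liability coverage $950,000 ≥ $725,000 → met
8. instrument calibration 34 days ago vs limit 30 → not met
9. condition 'performs high-complexity testing' holds; personnel competency assessment 133 days ago vs limit 90 → not met
10. test menu absent → not met
Not met: 1, 2, 3, 4, 6, 8, 9, 10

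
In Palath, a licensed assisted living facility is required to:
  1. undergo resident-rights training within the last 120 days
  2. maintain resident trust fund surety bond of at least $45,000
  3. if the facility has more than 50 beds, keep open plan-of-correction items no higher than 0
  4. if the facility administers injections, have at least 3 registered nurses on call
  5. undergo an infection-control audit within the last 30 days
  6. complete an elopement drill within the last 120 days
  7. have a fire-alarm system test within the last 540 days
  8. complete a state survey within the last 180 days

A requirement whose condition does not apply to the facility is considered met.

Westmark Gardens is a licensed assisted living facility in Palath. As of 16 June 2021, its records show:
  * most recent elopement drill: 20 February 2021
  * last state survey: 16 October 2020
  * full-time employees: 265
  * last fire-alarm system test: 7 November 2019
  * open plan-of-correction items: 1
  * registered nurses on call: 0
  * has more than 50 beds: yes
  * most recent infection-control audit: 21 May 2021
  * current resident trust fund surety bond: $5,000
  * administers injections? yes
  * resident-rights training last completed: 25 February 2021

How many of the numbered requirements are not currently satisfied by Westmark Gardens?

5

1. resident-rights training 111 days ago vs limit 120 → met
2. resident trust fund surety bond $5,000 < $45,000 → not met
3. condition 'has more than 50 beds' holds; open plan-of-correction items 1 > 0 → not met
4. condition 'administers injections' holds; registered nurses on call 0 < 3 → not met
5. infection-control audit 26 days ago vs limit 30 → met
6. elopement drill 116 days ago vs limit 120 → met
7. fire-alarm system test 587 days ago vs limit 540 → not met
8. state survey 243 days ago vs limit 180 → not met
Not met: 5 of 8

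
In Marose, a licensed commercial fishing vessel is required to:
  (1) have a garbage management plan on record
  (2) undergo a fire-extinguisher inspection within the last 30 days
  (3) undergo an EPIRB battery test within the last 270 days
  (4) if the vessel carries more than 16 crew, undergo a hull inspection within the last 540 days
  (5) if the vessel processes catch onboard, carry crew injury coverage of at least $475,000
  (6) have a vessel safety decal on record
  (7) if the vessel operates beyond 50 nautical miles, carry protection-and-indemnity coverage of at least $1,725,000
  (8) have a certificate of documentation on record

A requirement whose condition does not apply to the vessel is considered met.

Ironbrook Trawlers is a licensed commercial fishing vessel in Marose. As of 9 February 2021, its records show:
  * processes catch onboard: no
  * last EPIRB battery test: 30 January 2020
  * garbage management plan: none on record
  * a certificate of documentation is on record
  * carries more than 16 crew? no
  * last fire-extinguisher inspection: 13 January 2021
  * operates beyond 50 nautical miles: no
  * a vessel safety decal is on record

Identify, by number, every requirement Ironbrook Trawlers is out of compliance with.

1. garbage management plan absent → not met
2. fire-extinguisher inspection 27 days ago vs limit 30 → met
3. EPIRB battery test 376 days ago vs limit 270 → not met
4. condition 'carries more than 16 crew' does not hold → requirement n/a → met
5. condition 'processes catch onboard' does not hold → requirement n/a → met
6. vessel safety decal present → met
7. condition 'operates beyond 50 nautical miles' does not hold → requirement n/a → met
8. certificate of documentation present → met
Not met: 1, 3

1, 3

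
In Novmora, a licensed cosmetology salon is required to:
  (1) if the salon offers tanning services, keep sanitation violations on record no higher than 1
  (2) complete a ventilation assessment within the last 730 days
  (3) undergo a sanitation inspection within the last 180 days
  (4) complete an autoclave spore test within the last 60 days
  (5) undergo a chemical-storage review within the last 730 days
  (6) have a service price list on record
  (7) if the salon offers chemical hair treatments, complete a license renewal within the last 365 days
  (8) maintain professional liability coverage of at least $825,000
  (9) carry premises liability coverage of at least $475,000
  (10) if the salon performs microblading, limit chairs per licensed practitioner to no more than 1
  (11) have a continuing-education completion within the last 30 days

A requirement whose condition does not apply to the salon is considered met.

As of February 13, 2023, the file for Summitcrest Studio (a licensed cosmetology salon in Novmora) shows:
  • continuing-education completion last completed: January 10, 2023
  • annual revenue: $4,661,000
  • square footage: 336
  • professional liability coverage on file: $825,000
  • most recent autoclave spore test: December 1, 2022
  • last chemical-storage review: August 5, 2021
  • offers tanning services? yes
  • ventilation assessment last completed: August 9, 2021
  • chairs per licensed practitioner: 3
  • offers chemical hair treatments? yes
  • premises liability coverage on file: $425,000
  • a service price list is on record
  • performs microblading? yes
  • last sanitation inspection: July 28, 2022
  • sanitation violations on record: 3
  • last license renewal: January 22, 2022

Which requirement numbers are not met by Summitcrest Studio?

1. condition 'offers tanning services' holds; sanitation violations on record 3 > 1 → not met
2. ventilation assessment 553 days ago vs limit 730 → met
3. sanitation inspection 200 days ago vs limit 180 → not met
4. autoclave spore test 74 days ago vs limit 60 → not met
5. chemical-storage review 557 days ago vs limit 730 → met
6. service price list present → met
7. condition 'offers chemical hair treatments' holds; license renewal 387 days ago vs limit 365 → not met
8. professional liability coverage $825,000 ≥ $825,000 → met
9. premises liability coverage $425,000 < $475,000 → not met
10. condition 'performs microblading' holds; chairs per licensed practitioner 3 > 1 → not met
11. continuing-education completion 34 days ago vs limit 30 → not met
Not met: 1, 3, 4, 7, 9, 10, 11

1, 3, 4, 7, 9, 10, 11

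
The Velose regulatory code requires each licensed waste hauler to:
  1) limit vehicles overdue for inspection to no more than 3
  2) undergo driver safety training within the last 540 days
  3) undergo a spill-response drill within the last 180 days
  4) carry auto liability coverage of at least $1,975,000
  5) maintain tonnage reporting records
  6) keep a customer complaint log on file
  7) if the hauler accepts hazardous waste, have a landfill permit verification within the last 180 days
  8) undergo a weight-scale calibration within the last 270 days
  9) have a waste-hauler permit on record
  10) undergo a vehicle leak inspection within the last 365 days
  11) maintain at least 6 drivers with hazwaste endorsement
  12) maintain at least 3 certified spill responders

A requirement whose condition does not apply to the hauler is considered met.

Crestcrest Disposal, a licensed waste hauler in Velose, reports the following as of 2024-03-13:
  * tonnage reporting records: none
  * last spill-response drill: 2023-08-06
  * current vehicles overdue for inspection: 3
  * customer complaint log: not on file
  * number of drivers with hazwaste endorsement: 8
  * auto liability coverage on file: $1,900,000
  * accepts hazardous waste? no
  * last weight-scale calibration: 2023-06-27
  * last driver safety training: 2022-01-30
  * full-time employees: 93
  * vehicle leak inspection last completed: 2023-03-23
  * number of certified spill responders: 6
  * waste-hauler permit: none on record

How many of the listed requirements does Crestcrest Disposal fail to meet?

6

1. vehicles overdue for inspection 3 ≤ 3 → met
2. driver safety training 773 days ago vs limit 540 → not met
3. spill-response drill 220 days ago vs limit 180 → not met
4. auto liability coverage $1,900,000 < $1,975,000 → not met
5. tonnage reporting records absent → not met
6. customer complaint log absent → not met
7. condition 'accepts hazardous waste' does not hold → requirement n/a → met
8. weight-scale calibration 260 days ago vs limit 270 → met
9. waste-hauler permit absent → not met
10. vehicle leak inspection 356 days ago vs limit 365 → met
11. drivers with hazwaste endorsement 8 ≥ 6 → met
12. certified spill responders 6 ≥ 3 → met
Not met: 6 of 12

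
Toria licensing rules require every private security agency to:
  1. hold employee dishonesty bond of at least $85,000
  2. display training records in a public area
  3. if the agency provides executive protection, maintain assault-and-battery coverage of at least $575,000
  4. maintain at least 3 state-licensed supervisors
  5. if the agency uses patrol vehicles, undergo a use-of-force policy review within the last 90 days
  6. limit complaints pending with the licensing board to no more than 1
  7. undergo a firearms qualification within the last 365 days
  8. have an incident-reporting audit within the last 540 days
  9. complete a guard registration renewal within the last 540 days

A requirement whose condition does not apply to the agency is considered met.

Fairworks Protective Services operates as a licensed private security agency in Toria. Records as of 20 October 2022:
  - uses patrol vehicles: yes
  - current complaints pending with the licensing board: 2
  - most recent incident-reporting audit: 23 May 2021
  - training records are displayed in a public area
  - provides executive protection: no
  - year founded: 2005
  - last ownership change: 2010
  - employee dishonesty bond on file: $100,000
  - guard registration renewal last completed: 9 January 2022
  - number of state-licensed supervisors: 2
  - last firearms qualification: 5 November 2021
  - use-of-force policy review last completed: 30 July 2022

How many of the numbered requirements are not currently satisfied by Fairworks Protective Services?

2

1. employee dishonesty bond $100,000 ≥ $85,000 → met
2. training records present → met
3. condition 'provides executive protection' does not hold → requirement n/a → met
4. state-licensed supervisors 2 < 3 → not met
5. condition 'uses patrol vehicles' holds; use-of-force policy review 82 days ago vs limit 90 → met
6. complaints pending with the licensing board 2 > 1 → not met
7. firearms qualification 349 days ago vs limit 365 → met
8. incident-reporting audit 515 days ago vs limit 540 → met
9. guard registration renewal 284 days ago vs limit 540 → met
Not met: 2 of 9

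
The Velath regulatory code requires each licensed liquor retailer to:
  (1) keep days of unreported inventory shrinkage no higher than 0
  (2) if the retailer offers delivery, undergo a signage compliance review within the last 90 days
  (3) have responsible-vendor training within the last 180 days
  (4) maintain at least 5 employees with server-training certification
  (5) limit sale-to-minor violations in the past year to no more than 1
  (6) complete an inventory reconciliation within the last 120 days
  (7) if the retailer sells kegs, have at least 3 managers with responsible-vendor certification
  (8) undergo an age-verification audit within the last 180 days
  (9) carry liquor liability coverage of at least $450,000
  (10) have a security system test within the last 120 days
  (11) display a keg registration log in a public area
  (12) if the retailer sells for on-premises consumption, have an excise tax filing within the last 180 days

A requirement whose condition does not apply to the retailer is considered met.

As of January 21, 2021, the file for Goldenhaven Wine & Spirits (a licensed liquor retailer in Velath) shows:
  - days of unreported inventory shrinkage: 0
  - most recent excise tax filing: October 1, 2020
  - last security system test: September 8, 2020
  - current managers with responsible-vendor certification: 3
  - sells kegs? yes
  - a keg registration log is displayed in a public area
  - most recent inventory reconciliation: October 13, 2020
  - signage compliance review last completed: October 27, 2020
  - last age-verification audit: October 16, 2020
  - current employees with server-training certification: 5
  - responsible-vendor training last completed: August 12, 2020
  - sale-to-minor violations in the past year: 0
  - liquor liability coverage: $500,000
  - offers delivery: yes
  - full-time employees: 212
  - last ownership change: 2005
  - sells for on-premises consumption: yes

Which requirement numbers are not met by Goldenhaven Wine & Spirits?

1. days of unreported inventory shrinkage 0 ≤ 0 → met
2. condition 'offers delivery' holds; signage compliance review 86 days ago vs limit 90 → met
3. responsible-vendor training 162 days ago vs limit 180 → met
4. employees with server-training certification 5 ≥ 5 → met
5. sale-to-minor violations in the past year 0 ≤ 1 → met
6. inventory reconciliation 100 days ago vs limit 120 → met
7. condition 'sells kegs' holds; managers with responsible-vendor certification 3 ≥ 3 → met
8. age-verification audit 97 days ago vs limit 180 → met
9. liquor liability coverage $500,000 ≥ $450,000 → met
10. security system test 135 days ago vs limit 120 → not met
11. keg registration log present → met
12. condition 'sells for on-premises consumption' holds; excise tax filing 112 days ago vs limit 180 → met
Not met: 10

10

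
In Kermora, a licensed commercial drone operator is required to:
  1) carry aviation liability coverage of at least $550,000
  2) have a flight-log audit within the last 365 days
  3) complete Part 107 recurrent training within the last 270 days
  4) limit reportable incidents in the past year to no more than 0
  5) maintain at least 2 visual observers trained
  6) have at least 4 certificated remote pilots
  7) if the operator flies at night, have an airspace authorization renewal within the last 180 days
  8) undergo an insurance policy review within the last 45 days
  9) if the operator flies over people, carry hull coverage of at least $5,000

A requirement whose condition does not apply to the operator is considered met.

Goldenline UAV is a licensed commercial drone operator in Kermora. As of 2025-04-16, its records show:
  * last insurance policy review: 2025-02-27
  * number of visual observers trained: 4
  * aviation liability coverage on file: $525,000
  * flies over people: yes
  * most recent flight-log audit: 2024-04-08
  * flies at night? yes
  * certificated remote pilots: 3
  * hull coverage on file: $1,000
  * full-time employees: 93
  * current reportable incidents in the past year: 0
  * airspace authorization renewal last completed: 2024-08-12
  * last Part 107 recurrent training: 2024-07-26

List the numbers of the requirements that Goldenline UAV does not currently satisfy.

1, 2, 6, 7, 8, 9

1. aviation liability coverage $525,000 < $550,000 → not met
2. flight-log audit 373 days ago vs limit 365 → not met
3. Part 107 recurrent training 264 days ago vs limit 270 → met
4. reportable incidents in the past year 0 ≤ 0 → met
5. visual observers trained 4 ≥ 2 → met
6. certificated remote pilots 3 < 4 → not met
7. condition 'flies at night' holds; airspace authorization renewal 247 days ago vs limit 180 → not met
8. insurance policy review 48 days ago vs limit 45 → not met
9. condition 'flies over people' holds; hull coverage $1,000 < $5,000 → not met
Not met: 1, 2, 6, 7, 8, 9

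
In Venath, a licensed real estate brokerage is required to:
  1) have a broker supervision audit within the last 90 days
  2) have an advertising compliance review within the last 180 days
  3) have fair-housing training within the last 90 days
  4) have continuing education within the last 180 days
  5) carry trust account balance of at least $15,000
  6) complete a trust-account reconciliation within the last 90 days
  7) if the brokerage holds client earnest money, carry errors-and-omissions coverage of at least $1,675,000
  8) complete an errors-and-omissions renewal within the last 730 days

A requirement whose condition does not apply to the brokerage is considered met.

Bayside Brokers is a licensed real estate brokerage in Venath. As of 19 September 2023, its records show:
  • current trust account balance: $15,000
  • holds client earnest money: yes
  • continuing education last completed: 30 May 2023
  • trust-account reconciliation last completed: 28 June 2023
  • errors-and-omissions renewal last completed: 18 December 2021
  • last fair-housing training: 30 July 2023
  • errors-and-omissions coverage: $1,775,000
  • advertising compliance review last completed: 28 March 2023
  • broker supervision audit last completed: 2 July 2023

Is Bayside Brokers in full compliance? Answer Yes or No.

Yes

1. broker supervision audit 79 days ago vs limit 90 → met
2. advertising compliance review 175 days ago vs limit 180 → met
3. fair-housing training 51 days ago vs limit 90 → met
4. continuing education 112 days ago vs limit 180 → met
5. trust account balance $15,000 ≥ $15,000 → met
6. trust-account reconciliation 83 days ago vs limit 90 → met
7. condition 'holds client earnest money' holds; errors-and-omissions coverage $1,775,000 ≥ $1,675,000 → met
8. errors-and-omissions renewal 640 days ago vs limit 730 → met
All met.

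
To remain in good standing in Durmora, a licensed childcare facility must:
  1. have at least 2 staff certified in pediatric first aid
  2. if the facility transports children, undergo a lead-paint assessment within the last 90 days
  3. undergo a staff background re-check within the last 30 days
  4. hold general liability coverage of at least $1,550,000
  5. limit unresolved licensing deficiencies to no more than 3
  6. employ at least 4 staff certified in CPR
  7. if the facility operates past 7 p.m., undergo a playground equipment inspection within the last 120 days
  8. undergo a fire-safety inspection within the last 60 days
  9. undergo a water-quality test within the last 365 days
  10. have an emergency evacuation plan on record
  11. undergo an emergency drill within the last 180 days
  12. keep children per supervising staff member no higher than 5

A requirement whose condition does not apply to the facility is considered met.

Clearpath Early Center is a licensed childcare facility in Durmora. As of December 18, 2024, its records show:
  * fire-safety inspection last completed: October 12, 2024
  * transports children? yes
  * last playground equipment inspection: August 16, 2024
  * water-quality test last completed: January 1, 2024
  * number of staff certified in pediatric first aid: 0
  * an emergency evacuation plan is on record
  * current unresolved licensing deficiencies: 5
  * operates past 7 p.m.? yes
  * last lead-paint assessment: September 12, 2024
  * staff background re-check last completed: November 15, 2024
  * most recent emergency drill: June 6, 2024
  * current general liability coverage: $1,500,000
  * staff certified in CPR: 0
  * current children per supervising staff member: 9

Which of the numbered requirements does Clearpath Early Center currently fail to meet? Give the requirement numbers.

1, 2, 3, 4, 5, 6, 7, 8, 11, 12

1. staff certified in pediatric first aid 0 < 2 → not met
2. condition 'transports children' holds; lead-paint assessment 97 days ago vs limit 90 → not met
3. staff background re-check 33 days ago vs limit 30 → not met
4. general liability coverage $1,500,000 < $1,550,000 → not met
5. unresolved licensing deficiencies 5 > 3 → not met
6. staff certified in CPR 0 < 4 → not met
7. condition 'operates past 7 p.m.' holds; playground equipment inspection 124 days ago vs limit 120 → not met
8. fire-safety inspection 67 days ago vs limit 60 → not met
9. water-quality test 352 days ago vs limit 365 → met
10. emergency evacuation plan present → met
11. emergency drill 195 days ago vs limit 180 → not met
12. children per supervising staff member 9 > 5 → not met
Not met: 1, 2, 3, 4, 5, 6, 7, 8, 11, 12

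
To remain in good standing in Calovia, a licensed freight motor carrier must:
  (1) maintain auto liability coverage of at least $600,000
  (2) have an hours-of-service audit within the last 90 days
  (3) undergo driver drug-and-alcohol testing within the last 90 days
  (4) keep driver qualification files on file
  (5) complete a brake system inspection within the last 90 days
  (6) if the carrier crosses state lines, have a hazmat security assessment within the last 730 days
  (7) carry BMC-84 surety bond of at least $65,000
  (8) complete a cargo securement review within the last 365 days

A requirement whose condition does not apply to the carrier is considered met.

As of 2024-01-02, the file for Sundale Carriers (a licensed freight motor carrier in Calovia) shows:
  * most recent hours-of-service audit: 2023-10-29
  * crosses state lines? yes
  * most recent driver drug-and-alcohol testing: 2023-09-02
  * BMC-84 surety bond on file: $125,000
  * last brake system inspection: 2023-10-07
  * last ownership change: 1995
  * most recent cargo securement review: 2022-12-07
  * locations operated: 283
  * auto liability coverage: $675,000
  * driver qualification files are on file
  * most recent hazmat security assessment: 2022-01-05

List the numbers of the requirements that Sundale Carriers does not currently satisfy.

3, 8

1. auto liability coverage $675,000 ≥ $600,000 → met
2. hours-of-service audit 65 days ago vs limit 90 → met
3. driver drug-and-alcohol testing 122 days ago vs limit 90 → not met
4. driver qualification files present → met
5. brake system inspection 87 days ago vs limit 90 → met
6. condition 'crosses state lines' holds; hazmat security assessment 727 days ago vs limit 730 → met
7. BMC-84 surety bond $125,000 ≥ $65,000 → met
8. cargo securement review 391 days ago vs limit 365 → not met
Not met: 3, 8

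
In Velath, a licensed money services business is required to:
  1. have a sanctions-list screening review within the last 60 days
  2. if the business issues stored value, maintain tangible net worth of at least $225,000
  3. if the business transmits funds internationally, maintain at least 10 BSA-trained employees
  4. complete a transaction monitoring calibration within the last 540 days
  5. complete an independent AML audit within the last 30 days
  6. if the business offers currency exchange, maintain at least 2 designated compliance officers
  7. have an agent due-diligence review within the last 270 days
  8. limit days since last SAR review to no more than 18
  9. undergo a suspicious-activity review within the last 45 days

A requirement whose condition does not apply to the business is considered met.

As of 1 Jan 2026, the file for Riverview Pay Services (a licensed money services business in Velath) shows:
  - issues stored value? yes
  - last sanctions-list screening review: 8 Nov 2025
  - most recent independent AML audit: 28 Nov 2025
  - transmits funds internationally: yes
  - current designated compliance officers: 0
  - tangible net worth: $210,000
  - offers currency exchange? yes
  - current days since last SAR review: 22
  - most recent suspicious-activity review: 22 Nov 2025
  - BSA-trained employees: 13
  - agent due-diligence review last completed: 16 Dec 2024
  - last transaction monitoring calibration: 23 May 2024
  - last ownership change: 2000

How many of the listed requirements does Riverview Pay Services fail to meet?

1. sanctions-list screening review 54 days ago vs limit 60 → met
2. condition 'issues stored value' holds; tangible net worth $210,000 < $225,000 → not met
3. condition 'transmits funds internationally' holds; BSA-trained employees 13 ≥ 10 → met
4. transaction monitoring calibration 588 days ago vs limit 540 → not met
5. independent AML audit 34 days ago vs limit 30 → not met
6. condition 'offers currency exchange' holds; designated compliance officers 0 < 2 → not met
7. agent due-diligence review 381 days ago vs limit 270 → not met
8. days since last SAR review 22 > 18 → not met
9. suspicious-activity review 40 days ago vs limit 45 → met
Not met: 6 of 9

6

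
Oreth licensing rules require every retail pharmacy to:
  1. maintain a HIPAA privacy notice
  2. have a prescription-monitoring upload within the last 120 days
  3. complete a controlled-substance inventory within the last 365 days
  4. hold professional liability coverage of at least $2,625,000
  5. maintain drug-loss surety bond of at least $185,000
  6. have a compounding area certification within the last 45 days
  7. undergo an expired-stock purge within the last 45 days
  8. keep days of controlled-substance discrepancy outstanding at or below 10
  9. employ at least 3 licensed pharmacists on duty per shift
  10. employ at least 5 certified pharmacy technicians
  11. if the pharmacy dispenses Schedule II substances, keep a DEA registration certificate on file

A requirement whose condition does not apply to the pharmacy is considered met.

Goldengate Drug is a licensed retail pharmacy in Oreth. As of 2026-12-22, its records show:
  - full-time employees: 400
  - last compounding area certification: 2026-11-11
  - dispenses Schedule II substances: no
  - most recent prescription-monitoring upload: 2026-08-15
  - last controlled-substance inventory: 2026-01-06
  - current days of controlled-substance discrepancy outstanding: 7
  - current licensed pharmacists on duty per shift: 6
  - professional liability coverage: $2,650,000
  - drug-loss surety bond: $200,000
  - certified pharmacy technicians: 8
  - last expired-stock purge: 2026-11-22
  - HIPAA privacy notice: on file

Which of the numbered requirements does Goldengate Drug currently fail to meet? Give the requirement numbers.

2

1. HIPAA privacy notice present → met
2. prescription-monitoring upload 129 days ago vs limit 120 → not met
3. controlled-substance inventory 350 days ago vs limit 365 → met
4. professional liability coverage $2,650,000 ≥ $2,625,000 → met
5. drug-loss surety bond $200,000 ≥ $185,000 → met
6. compounding area certification 41 days ago vs limit 45 → met
7. expired-stock purge 30 days ago vs limit 45 → met
8. days of controlled-substance discrepancy outstanding 7 ≤ 10 → met
9. licensed pharmacists on duty per shift 6 ≥ 3 → met
10. certified pharmacy technicians 8 ≥ 5 → met
11. condition 'dispenses Schedule II substances' does not hold → requirement n/a → met
Not met: 2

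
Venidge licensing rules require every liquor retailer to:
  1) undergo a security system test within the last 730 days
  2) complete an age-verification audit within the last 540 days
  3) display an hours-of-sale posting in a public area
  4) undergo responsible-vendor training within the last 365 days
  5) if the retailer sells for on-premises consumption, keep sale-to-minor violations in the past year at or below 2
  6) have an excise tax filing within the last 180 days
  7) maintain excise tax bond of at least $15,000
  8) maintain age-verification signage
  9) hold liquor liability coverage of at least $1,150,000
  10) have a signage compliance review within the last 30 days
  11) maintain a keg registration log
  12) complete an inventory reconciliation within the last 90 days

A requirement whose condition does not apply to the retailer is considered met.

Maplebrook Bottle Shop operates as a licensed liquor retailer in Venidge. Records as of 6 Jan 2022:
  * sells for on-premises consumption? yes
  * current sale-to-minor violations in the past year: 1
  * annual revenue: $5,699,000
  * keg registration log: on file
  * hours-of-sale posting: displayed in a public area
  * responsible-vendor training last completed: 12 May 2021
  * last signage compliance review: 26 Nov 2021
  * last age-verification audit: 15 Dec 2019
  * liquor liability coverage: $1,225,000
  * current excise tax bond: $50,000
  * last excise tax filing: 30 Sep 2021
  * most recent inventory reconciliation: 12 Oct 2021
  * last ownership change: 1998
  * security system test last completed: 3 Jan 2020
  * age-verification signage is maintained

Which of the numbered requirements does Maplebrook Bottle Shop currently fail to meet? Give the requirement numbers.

1. security system test 734 days ago vs limit 730 → not met
2. age-verification audit 753 days ago vs limit 540 → not met
3. hours-of-sale posting present → met
4. responsible-vendor training 239 days ago vs limit 365 → met
5. condition 'sells for on-premises consumption' holds; sale-to-minor violations in the past year 1 ≤ 2 → met
6. excise tax filing 98 days ago vs limit 180 → met
7. excise tax bond $50,000 ≥ $15,000 → met
8. age-verification signage present → met
9. liquor liability coverage $1,225,000 ≥ $1,150,000 → met
10. signage compliance review 41 days ago vs limit 30 → not met
11. keg registration log present → met
12. inventory reconciliation 86 days ago vs limit 90 → met
Not met: 1, 2, 10

1, 2, 10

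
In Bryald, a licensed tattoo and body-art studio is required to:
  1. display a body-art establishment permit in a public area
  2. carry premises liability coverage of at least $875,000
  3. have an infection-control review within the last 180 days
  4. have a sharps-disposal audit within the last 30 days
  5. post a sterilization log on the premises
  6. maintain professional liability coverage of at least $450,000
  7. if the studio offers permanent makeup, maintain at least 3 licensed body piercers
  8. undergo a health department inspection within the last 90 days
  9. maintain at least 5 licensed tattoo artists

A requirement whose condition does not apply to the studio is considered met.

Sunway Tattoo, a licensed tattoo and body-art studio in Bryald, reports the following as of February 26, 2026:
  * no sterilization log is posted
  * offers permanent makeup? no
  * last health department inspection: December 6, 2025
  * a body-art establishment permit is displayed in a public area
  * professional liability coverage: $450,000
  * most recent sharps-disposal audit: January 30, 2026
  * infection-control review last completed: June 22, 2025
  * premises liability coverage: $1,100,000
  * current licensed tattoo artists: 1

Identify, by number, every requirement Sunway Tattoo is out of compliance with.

3, 5, 9

1. body-art establishment permit present → met
2. premises liability coverage $1,100,000 ≥ $875,000 → met
3. infection-control review 249 days ago vs limit 180 → not met
4. sharps-disposal audit 27 days ago vs limit 30 → met
5. sterilization log absent → not met
6. professional liability coverage $450,000 ≥ $450,000 → met
7. condition 'offers permanent makeup' does not hold → requirement n/a → met
8. health department inspection 82 days ago vs limit 90 → met
9. licensed tattoo artists 1 < 5 → not met
Not met: 3, 5, 9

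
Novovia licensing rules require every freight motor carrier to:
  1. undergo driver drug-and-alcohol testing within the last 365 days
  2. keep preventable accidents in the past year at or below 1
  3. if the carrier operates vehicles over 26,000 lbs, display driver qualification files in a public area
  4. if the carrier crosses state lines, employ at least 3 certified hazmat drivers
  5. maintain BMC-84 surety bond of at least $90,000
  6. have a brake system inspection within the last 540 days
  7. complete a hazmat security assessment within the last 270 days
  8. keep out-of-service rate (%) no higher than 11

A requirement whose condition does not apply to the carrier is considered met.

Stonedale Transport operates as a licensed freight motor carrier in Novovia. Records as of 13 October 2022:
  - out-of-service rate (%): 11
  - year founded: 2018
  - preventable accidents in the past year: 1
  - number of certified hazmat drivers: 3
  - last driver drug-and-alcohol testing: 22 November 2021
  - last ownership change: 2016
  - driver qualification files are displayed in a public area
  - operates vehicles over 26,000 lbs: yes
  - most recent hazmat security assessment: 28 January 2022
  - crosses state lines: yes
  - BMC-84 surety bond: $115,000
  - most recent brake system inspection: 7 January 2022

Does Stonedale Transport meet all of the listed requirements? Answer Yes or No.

Yes

1. driver drug-and-alcohol testing 325 days ago vs limit 365 → met
2. preventable accidents in the past year 1 ≤ 1 → met
3. condition 'operates vehicles over 26,000 lbs' holds; driver qualification files present → met
4. condition 'crosses state lines' holds; certified hazmat drivers 3 ≥ 3 → met
5. BMC-84 surety bond $115,000 ≥ $90,000 → met
6. brake system inspection 279 days ago vs limit 540 → met
7. hazmat security assessment 258 days ago vs limit 270 → met
8. out-of-service rate (%) 11 ≤ 11 → met
All met.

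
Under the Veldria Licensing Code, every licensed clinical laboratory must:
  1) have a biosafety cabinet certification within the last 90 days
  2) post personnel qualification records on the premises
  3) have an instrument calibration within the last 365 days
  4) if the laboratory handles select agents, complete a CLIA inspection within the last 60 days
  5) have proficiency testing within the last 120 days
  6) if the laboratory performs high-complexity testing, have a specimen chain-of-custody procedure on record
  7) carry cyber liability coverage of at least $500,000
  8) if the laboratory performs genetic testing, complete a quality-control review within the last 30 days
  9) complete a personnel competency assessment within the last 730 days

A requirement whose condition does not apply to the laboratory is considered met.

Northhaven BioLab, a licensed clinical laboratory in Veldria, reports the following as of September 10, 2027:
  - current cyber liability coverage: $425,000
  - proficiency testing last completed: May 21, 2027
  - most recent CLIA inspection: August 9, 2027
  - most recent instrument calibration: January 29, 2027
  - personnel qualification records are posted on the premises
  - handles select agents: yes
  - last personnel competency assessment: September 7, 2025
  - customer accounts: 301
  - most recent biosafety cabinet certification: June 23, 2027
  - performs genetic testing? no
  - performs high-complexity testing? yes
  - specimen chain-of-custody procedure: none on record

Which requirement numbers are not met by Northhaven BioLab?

6, 7, 9

1. biosafety cabinet certification 79 days ago vs limit 90 → met
2. personnel qualification records present → met
3. instrument calibration 224 days ago vs limit 365 → met
4. condition 'handles select agents' holds; CLIA inspection 32 days ago vs limit 60 → met
5. proficiency testing 112 days ago vs limit 120 → met
6. condition 'performs high-complexity testing' holds; specimen chain-of-custody procedure absent → not met
7. cyber liability coverage $425,000 < $500,000 → not met
8. condition 'performs genetic testing' does not hold → requirement n/a → met
9. personnel competency assessment 733 days ago vs limit 730 → not met
Not met: 6, 7, 9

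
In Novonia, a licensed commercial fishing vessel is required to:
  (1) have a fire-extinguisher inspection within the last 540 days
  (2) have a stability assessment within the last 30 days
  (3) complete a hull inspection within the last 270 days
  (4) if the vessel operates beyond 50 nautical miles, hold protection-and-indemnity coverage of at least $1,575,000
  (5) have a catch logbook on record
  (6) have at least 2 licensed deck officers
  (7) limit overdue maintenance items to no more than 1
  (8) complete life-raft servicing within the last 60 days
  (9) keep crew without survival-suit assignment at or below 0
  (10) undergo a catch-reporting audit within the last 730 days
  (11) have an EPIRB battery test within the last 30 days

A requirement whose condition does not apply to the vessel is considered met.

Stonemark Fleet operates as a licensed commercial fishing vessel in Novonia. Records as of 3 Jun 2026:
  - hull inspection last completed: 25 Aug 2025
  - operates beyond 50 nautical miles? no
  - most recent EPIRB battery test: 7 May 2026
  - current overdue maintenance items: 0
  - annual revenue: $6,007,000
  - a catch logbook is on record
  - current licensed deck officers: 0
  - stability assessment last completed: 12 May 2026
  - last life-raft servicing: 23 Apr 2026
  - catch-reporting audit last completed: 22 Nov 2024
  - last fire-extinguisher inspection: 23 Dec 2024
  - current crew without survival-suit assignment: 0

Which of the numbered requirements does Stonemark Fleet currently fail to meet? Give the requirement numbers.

3, 6

1. fire-extinguisher inspection 527 days ago vs limit 540 → met
2. stability assessment 22 days ago vs limit 30 → met
3. hull inspection 282 days ago vs limit 270 → not met
4. condition 'operates beyond 50 nautical miles' does not hold → requirement n/a → met
5. catch logbook present → met
6. licensed deck officers 0 < 2 → not met
7. overdue maintenance items 0 ≤ 1 → met
8. life-raft servicing 41 days ago vs limit 60 → met
9. crew without survival-suit assignment 0 ≤ 0 → met
10. catch-reporting audit 558 days ago vs limit 730 → met
11. EPIRB battery test 27 days ago vs limit 30 → met
Not met: 3, 6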